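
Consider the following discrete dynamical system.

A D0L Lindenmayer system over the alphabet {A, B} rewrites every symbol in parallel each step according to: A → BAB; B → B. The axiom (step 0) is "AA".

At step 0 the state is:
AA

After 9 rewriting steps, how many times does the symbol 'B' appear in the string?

gen 0: AA
gen 1: BABBAB
gen 2: BBABBBBABB
gen 3: BBBABBBBBBABBB
gen 4: BBBBABBBBBBBBABBBB
gen 5: BBBBBABBBBBBBBBBABBBBB
gen 6: BBBBBBABBBBBBBBBBBBABBBBBB
gen 7: BBBBBBBABBBBBBBBBBBBBBABBBBBBB
gen 8: BBBBBBBBABBBBBBBBBBBBBBBBABBBBBBBB
gen 9: BBBBBBBBBABBBBBBBBBBBBBBBBBBABBBBBBBBB

36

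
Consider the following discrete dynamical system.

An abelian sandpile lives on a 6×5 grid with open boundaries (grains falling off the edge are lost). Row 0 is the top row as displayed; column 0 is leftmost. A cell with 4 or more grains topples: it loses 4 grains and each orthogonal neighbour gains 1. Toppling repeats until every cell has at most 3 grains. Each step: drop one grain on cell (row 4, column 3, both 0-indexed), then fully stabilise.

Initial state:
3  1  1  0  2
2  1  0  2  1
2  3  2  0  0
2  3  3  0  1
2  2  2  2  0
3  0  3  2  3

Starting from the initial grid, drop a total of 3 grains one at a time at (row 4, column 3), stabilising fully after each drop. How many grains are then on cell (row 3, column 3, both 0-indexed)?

step 0: 3  1  1  0  2
2  1  0  2  1
2  3  2  0  0
2  3  3  0  1
2  2  2  2  0
3  0  3  2  3
step 1: 3  1  1  0  2
2  1  0  2  1
2  3  2  0  0
2  3  3  0  1
2  2  2  3  0
3  0  3  2  3
step 2: 3  1  1  0  2
2  1  0  2  1
2  3  2  0  0
2  3  3  1  1
2  2  3  0  1
3  0  3  3  3
step 3: 3  1  1  0  2
2  1  0  2  1
2  3  2  0  0
2  3  3  1  1
2  2  3  1  1
3  0  3  3  3

1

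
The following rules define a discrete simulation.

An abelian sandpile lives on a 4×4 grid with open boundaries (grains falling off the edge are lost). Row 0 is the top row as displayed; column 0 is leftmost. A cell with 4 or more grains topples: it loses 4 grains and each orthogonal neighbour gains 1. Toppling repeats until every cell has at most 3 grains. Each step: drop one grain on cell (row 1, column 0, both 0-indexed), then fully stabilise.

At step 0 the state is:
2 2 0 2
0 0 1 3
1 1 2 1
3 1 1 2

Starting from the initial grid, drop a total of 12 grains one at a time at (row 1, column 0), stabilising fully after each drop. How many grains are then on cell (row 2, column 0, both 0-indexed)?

1

t=0: 2 2 0 2
0 0 1 3
1 1 2 1
3 1 1 2
t=1: 2 2 0 2
1 0 1 3
1 1 2 1
3 1 1 2
t=2: 2 2 0 2
2 0 1 3
1 1 2 1
3 1 1 2
t=3: 2 2 0 2
3 0 1 3
1 1 2 1
3 1 1 2
t=4: 3 2 0 2
0 1 1 3
2 1 2 1
3 1 1 2
t=5: 3 2 0 2
1 1 1 3
2 1 2 1
3 1 1 2
t=6: 3 2 0 2
2 1 1 3
2 1 2 1
3 1 1 2
t=7: 3 2 0 2
3 1 1 3
2 1 2 1
3 1 1 2
t=8: 0 3 0 2
1 2 1 3
3 1 2 1
3 1 1 2
t=9: 0 3 0 2
2 2 1 3
3 1 2 1
3 1 1 2
t=10: 0 3 0 2
3 2 1 3
3 1 2 1
3 1 1 2
t=11: 1 3 0 2
1 3 1 3
1 2 2 1
0 2 1 2
t=12: 1 3 0 2
2 3 1 3
1 2 2 1
0 2 1 2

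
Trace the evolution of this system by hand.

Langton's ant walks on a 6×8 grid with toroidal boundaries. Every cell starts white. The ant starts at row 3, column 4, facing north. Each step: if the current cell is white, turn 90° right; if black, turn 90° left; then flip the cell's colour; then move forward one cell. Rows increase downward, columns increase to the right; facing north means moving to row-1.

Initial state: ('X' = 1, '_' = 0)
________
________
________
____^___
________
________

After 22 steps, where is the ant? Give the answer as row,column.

4,1

k=0  ________
________
________
____^___
________
________
k=1  ________
________
________
____X>__
________
________
k=2  ________
________
________
____XX__
_____v__
________
k=3  ________
________
________
____XX__
____<X__
________
k=4  ________
________
________
____^X__
____XX__
________
k=5  ________
________
________
___<_X__
____XX__
________
k=6  ________
________
___^____
___X_X__
____XX__
________
k=7  ________
________
___X>___
___X_X__
____XX__
________
k=8  ________
________
___XX___
___XvX__
____XX__
________
k=9  ________
________
___XX___
___<XX__
____XX__
________
k=10  ________
________
___XX___
____XX__
___vXX__
________
k=11  ________
________
___XX___
____XX__
__<XXX__
________
k=12  ________
________
___XX___
__^_XX__
__XXXX__
________
k=13  ________
________
___XX___
__X>XX__
__XXXX__
________
k=14  ________
________
___XX___
__XXXX__
__XvXX__
________
k=15  ________
________
___XX___
__XXXX__
__X_>X__
________
k=16  ________
________
___XX___
__XX^X__
__X__X__
________
k=17  ________
________
___XX___
__X<_X__
__X__X__
________
k=18  ________
________
___XX___
__X__X__
__Xv_X__
________
k=19  ________
________
___XX___
__X__X__
__<X_X__
________
k=20  ________
________
___XX___
__X__X__
___X_X__
__v_____
k=21  ________
________
___XX___
__X__X__
___X_X__
_<X_____
k=22  ________
________
___XX___
__X__X__
_^_X_X__
_XX_____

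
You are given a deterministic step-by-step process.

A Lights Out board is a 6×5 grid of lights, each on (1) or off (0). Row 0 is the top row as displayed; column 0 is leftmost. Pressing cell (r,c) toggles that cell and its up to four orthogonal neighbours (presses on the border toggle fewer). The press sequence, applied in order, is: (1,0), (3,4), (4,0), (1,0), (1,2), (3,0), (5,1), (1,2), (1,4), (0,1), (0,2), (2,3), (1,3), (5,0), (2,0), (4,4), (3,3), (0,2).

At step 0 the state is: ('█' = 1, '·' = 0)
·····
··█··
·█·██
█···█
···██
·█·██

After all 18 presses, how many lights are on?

19

t=0: ·····
··█··
·█·██
█···█
···██
·█·██
t=1: █····
███··
██·██
█···█
···██
·█·██
t=2: █····
███··
██·█·
█··█·
···█·
·█·██
t=3: █····
███··
██·█·
···█·
██·█·
██·██
t=4: ·····
··█··
·█·█·
···█·
██·█·
██·██
t=5: ··█··
·█·█·
·███·
···█·
██·█·
██·██
t=6: ··█··
·█·█·
████·
██·█·
·█·█·
██·██
t=7: ··█··
·█·█·
████·
██·█·
···█·
··███
t=8: ·····
··█··
██·█·
██·█·
···█·
··███
t=9: ····█
··███
██·██
██·█·
···█·
··███
t=10: ███·█
·████
██·██
██·█·
···█·
··███
t=11: █··██
·█·██
██·██
██·█·
···█·
··███
t=12: █··██
·█··█
███··
██···
···█·
··███
t=13: █···█
·███·
████·
██···
···█·
··███
t=14: █···█
·███·
████·
██···
█··█·
█████
t=15: █···█
████·
··██·
·█···
█··█·
█████
t=16: █···█
████·
··██·
·█··█
█···█
████·
t=17: █···█
████·
··█··
·███·
█··██
████·
t=18: █████
██·█·
··█··
·███·
█··██
████·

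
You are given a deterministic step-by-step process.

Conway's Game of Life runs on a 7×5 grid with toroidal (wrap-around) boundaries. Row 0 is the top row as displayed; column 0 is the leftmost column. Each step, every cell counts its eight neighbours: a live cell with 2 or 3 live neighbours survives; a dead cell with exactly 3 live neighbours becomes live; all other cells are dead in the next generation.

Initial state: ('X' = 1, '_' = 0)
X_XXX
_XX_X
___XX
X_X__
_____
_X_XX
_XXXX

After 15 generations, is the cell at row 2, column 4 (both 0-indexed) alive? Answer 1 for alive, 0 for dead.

t=0: X_XXX
_XX_X
___XX
X_X__
_____
_X_XX
_XXXX
t=1: _____
_X___
____X
___XX
XXXXX
_X__X
_____
t=2: _____
_____
X__XX
_X___
_X___
_X__X
_____
t=3: _____
____X
X___X
_XX_X
_XX__
X____
_____
t=4: _____
X___X
_X__X
__X_X
__XX_
_X___
_____
t=5: _____
X___X
_X__X
XXX_X
_XXX_
__X__
_____
t=6: _____
X___X
__X__
____X
____X
_XXX_
_____
t=7: _____
_____
X__XX
___X_
X_X_X
__XX_
__X__
t=8: _____
____X
___XX
_XX__
_XX_X
__X_X
__XX_
t=9: ___X_
___XX
X_XXX
_X__X
_____
X___X
__XX_
t=10: _____
X____
_XX__
_XX_X
____X
___XX
__XX_
t=11: _____
_X___
__XX_
_XX__
__X_X
__X_X
__XXX
t=12: __XX_
__X__
___X_
_X___
X_X__
XXX_X
__X_X
t=13: _XX__
__X__
__X__
_XX__
__XXX
__X_X
____X
t=14: _XXX_
__XX_
__XX_
_X___
X___X
X_X_X
XXX__
t=15: X___X
____X
_X_X_
XXXXX
___XX
__X__
_____

0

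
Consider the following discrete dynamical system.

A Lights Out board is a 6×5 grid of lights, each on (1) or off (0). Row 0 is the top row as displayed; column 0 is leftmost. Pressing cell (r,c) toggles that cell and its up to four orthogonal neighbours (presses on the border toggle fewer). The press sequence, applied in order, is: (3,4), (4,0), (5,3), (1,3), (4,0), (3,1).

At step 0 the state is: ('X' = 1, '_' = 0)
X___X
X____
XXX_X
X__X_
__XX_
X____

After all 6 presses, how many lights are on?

20

[0] X___X
X____
XXX_X
X__X_
__XX_
X____
[1] X___X
X____
XXX__
X___X
__XXX
X____
[2] X___X
X____
XXX__
____X
XXXXX
_____
[3] X___X
X____
XXX__
____X
XXX_X
__XXX
[4] X__XX
X_XXX
XXXX_
____X
XXX_X
__XXX
[5] X__XX
X_XXX
XXXX_
X___X
__X_X
X_XXX
[6] X__XX
X_XXX
X_XX_
_XX_X
_XX_X
X_XXX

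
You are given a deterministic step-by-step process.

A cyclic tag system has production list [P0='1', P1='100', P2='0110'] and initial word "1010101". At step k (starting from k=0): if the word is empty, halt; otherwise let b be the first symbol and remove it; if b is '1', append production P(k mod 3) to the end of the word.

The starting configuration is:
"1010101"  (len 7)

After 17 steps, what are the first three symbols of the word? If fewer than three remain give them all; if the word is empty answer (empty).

001

gen 0: "1010101"  (len 7)
gen 1: "0101011"  (len 7)
gen 2: "101011"  (len 6)
gen 3: "010110110"  (len 9)
gen 4: "10110110"  (len 8)
gen 5: "0110110100"  (len 10)
gen 6: "110110100"  (len 9)
gen 7: "101101001"  (len 9)
gen 8: "01101001100"  (len 11)
gen 9: "1101001100"  (len 10)
gen 10: "1010011001"  (len 10)
gen 11: "010011001100"  (len 12)
gen 12: "10011001100"  (len 11)
gen 13: "00110011001"  (len 11)
gen 14: "0110011001"  (len 10)
gen 15: "110011001"  (len 9)
gen 16: "100110011"  (len 9)
gen 17: "00110011100"  (len 11)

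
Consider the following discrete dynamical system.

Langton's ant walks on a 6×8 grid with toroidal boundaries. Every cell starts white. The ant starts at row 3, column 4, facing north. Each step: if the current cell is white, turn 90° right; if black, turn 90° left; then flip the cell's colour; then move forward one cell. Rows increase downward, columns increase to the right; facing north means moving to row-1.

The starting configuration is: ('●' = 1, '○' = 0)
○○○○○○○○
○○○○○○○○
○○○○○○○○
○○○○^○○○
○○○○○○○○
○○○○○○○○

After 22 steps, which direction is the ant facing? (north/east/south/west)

north

gen 0: ○○○○○○○○
○○○○○○○○
○○○○○○○○
○○○○^○○○
○○○○○○○○
○○○○○○○○
gen 1: ○○○○○○○○
○○○○○○○○
○○○○○○○○
○○○○●>○○
○○○○○○○○
○○○○○○○○
gen 2: ○○○○○○○○
○○○○○○○○
○○○○○○○○
○○○○●●○○
○○○○○v○○
○○○○○○○○
gen 3: ○○○○○○○○
○○○○○○○○
○○○○○○○○
○○○○●●○○
○○○○<●○○
○○○○○○○○
gen 4: ○○○○○○○○
○○○○○○○○
○○○○○○○○
○○○○^●○○
○○○○●●○○
○○○○○○○○
gen 5: ○○○○○○○○
○○○○○○○○
○○○○○○○○
○○○<○●○○
○○○○●●○○
○○○○○○○○
gen 6: ○○○○○○○○
○○○○○○○○
○○○^○○○○
○○○●○●○○
○○○○●●○○
○○○○○○○○
gen 7: ○○○○○○○○
○○○○○○○○
○○○●>○○○
○○○●○●○○
○○○○●●○○
○○○○○○○○
gen 8: ○○○○○○○○
○○○○○○○○
○○○●●○○○
○○○●v●○○
○○○○●●○○
○○○○○○○○
gen 9: ○○○○○○○○
○○○○○○○○
○○○●●○○○
○○○<●●○○
○○○○●●○○
○○○○○○○○
gen 10: ○○○○○○○○
○○○○○○○○
○○○●●○○○
○○○○●●○○
○○○v●●○○
○○○○○○○○
gen 11: ○○○○○○○○
○○○○○○○○
○○○●●○○○
○○○○●●○○
○○<●●●○○
○○○○○○○○
gen 12: ○○○○○○○○
○○○○○○○○
○○○●●○○○
○○^○●●○○
○○●●●●○○
○○○○○○○○
gen 13: ○○○○○○○○
○○○○○○○○
○○○●●○○○
○○●>●●○○
○○●●●●○○
○○○○○○○○
gen 14: ○○○○○○○○
○○○○○○○○
○○○●●○○○
○○●●●●○○
○○●v●●○○
○○○○○○○○
gen 15: ○○○○○○○○
○○○○○○○○
○○○●●○○○
○○●●●●○○
○○●○>●○○
○○○○○○○○
gen 16: ○○○○○○○○
○○○○○○○○
○○○●●○○○
○○●●^●○○
○○●○○●○○
○○○○○○○○
gen 17: ○○○○○○○○
○○○○○○○○
○○○●●○○○
○○●<○●○○
○○●○○●○○
○○○○○○○○
gen 18: ○○○○○○○○
○○○○○○○○
○○○●●○○○
○○●○○●○○
○○●v○●○○
○○○○○○○○
gen 19: ○○○○○○○○
○○○○○○○○
○○○●●○○○
○○●○○●○○
○○<●○●○○
○○○○○○○○
gen 20: ○○○○○○○○
○○○○○○○○
○○○●●○○○
○○●○○●○○
○○○●○●○○
○○v○○○○○
gen 21: ○○○○○○○○
○○○○○○○○
○○○●●○○○
○○●○○●○○
○○○●○●○○
○<●○○○○○
gen 22: ○○○○○○○○
○○○○○○○○
○○○●●○○○
○○●○○●○○
○^○●○●○○
○●●○○○○○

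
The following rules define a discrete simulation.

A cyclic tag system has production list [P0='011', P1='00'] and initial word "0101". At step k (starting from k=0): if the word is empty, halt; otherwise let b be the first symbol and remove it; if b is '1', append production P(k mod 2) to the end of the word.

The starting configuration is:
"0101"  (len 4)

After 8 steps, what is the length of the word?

step 0: "0101"  (len 4)
step 1: "101"  (len 3)
step 2: "0100"  (len 4)
step 3: "100"  (len 3)
step 4: "0000"  (len 4)
step 5: "000"  (len 3)
step 6: "00"  (len 2)
step 7: "0"  (len 1)
step 8: (halted — word empty)

0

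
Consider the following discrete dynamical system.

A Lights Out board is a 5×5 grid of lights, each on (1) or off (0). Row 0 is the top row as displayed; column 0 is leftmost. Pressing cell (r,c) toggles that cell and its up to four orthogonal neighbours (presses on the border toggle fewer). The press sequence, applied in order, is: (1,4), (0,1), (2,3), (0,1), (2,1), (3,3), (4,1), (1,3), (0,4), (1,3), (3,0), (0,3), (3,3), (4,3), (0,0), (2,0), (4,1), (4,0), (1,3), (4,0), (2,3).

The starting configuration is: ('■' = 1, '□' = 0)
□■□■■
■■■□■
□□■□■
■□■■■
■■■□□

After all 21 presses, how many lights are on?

0) □■□■■
■■■□■
□□■□■
■□■■■
■■■□□
1) □■□■□
■■■■□
□□■□□
■□■■■
■■■□□
2) ■□■■□
■□■■□
□□■□□
■□■■■
■■■□□
3) ■□■■□
■□■□□
□□□■■
■□■□■
■■■□□
4) □■□■□
■■■□□
□□□■■
■□■□■
■■■□□
5) □■□■□
■□■□□
■■■■■
■■■□■
■■■□□
6) □■□■□
■□■□□
■■■□■
■■□■□
■■■■□
7) □■□■□
■□■□□
■■■□■
■□□■□
□□□■□
8) □■□□□
■□□■■
■■■■■
■□□■□
□□□■□
9) □■□■■
■□□■□
■■■■■
■□□■□
□□□■□
10) □■□□■
■□■□■
■■■□■
■□□■□
□□□■□
11) □■□□■
■□■□■
□■■□■
□■□■□
■□□■□
12) □■■■□
■□■■■
□■■□■
□■□■□
■□□■□
13) □■■■□
■□■■■
□■■■■
□■■□■
■□□□□
14) □■■■□
■□■■■
□■■■■
□■■■■
■□■■■
15) ■□■■□
□□■■■
□■■■■
□■■■■
■□■■■
16) ■□■■□
■□■■■
■□■■■
■■■■■
■□■■■
17) ■□■■□
■□■■■
■□■■■
■□■■■
□■□■■
18) ■□■■□
■□■■■
■□■■■
□□■■■
■□□■■
19) ■□■□□
■□□□□
■□■□■
□□■■■
■□□■■
20) ■□■□□
■□□□□
■□■□■
■□■■■
□■□■■
21) ■□■□□
■□□■□
■□□■□
■□■□■
□■□■■

12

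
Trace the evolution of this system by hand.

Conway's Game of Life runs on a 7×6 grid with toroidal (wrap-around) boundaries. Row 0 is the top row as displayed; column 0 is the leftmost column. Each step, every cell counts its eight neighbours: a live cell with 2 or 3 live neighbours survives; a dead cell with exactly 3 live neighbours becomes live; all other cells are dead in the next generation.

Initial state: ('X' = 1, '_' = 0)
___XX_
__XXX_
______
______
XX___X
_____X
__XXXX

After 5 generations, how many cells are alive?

13

0) ___XX_
__XXX_
______
______
XX___X
_____X
__XXXX
1) ______
__X_X_
___X__
X_____
X____X
_XXX__
__X__X
2) ___X__
___X__
___X__
X____X
X_X__X
_XXXXX
_XXX__
3) ___XX_
__XXX_
____X_
XX__XX
__X___
_____X
XX____
4) _X__XX
__X__X
XXX___
XX_XXX
_X__X_
XX____
X___XX
5) _X_X__
__XXXX
______
___XX_
___XX_
_X__X_
____X_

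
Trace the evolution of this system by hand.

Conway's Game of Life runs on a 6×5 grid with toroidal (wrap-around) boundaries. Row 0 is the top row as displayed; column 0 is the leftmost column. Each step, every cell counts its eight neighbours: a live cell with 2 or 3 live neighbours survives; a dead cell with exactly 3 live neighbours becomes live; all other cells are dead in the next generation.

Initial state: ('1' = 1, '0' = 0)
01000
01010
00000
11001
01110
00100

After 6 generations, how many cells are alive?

10

step 0: 01000
01010
00000
11001
01110
00100
step 1: 01000
00100
01101
11011
00011
00010
step 2: 00100
10110
00001
01000
00000
00111
step 3: 00000
01111
11111
00000
00110
00110
step 4: 01001
00000
00000
10000
00110
00110
step 5: 00110
00000
00000
00000
01111
01001
step 6: 00110
00000
00000
00110
01111
01001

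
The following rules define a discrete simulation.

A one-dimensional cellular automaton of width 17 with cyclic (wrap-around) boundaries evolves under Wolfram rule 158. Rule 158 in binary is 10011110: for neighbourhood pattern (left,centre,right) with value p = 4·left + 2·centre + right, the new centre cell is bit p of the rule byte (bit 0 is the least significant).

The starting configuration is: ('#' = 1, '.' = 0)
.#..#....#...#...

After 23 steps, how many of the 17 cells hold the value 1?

12

t=0: .#..#....#...#...
t=1: ######..###.###..
t=2: #####.####..##.##
t=3: ####..###.###..##
t=4: ###.####..##.####
t=5: ##..###.###..####
t=6: #.####..##.######
t=7: ..###.###..######
t=8: ####..##.#######.
t=9: ###.###..######..
t=10: ##..##.#######.##
t=11: #.###..######..##
t=12: ..##.#######.####
t=13: ###..######..###.
t=14: ##.#######.####..
t=15: #..######..###.##
t=16: .#######.####..##
t=17: .######..###.###.
t=18: ######.####..##.#
t=19: #####..###.###..#
t=20: ####.####..##.###
t=21: ###..###.###..###
t=22: ##.####..##.#####
t=23: #..###.###..#####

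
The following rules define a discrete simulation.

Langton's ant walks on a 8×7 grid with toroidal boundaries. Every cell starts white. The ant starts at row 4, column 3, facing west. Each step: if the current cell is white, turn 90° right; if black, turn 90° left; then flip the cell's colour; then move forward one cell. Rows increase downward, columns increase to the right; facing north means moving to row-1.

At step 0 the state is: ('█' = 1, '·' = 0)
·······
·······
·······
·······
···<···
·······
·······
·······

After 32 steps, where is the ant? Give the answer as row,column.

6,5

k=0  ·······
·······
·······
·······
···<···
·······
·······
·······
k=1  ·······
·······
·······
···^···
···█···
·······
·······
·······
k=2  ·······
·······
·······
···█>··
···█···
·······
·······
·······
k=3  ·······
·······
·······
···██··
···█v··
·······
·······
·······
k=4  ·······
·······
·······
···██··
···<█··
·······
·······
·······
k=5  ·······
·······
·······
···██··
····█··
···v···
·······
·······
k=6  ·······
·······
·······
···██··
····█··
··<█···
·······
·······
k=7  ·······
·······
·······
···██··
··^·█··
··██···
·······
·······
k=8  ·······
·······
·······
···██··
··█>█··
··██···
·······
·······
k=9  ·······
·······
·······
···██··
··███··
··█v···
·······
·······
k=10  ·······
·······
·······
···██··
··███··
··█·>··
·······
·······
k=11  ·······
·······
·······
···██··
··███··
··█·█··
····v··
·······
k=12  ·······
·······
·······
···██··
··███··
··█·█··
···<█··
·······
k=13  ·······
·······
·······
···██··
··███··
··█^█··
···██··
·······
k=14  ·······
·······
·······
···██··
··███··
··██>··
···██··
·······
k=15  ·······
·······
·······
···██··
··██^··
··██···
···██··
·······
k=16  ·······
·······
·······
···██··
··█<···
··██···
···██··
·······
k=17  ·······
·······
·······
···██··
··█····
··█v···
···██··
·······
k=18  ·······
·······
·······
···██··
··█····
··█·>··
···██··
·······
k=19  ·······
·······
·······
···██··
··█····
··█·█··
···█v··
·······
k=20  ·······
·······
·······
···██··
··█····
··█·█··
···█·>·
·······
k=21  ·······
·······
·······
···██··
··█····
··█·█··
···█·█·
·····v·
k=22  ·······
·······
·······
···██··
··█····
··█·█··
···█·█·
····<█·
k=23  ·······
·······
·······
···██··
··█····
··█·█··
···█^█·
····██·
k=24  ·······
·······
·······
···██··
··█····
··█·█··
···██>·
····██·
k=25  ·······
·······
·······
···██··
··█····
··█·█^·
···██··
····██·
k=26  ·······
·······
·······
···██··
··█····
··█·██>
···██··
····██·
k=27  ·······
·······
·······
···██··
··█····
··█·███
···██·v
····██·
k=28  ·······
·······
·······
···██··
··█····
··█·███
···██<█
····██·
k=29  ·······
·······
·······
···██··
··█····
··█·█^█
···████
····██·
k=30  ·······
·······
·······
···██··
··█····
··█·<·█
···████
····██·
k=31  ·······
·······
·······
···██··
··█····
··█···█
···█v██
····██·
k=32  ·······
·······
·······
···██··
··█····
··█···█
···█·>█
····██·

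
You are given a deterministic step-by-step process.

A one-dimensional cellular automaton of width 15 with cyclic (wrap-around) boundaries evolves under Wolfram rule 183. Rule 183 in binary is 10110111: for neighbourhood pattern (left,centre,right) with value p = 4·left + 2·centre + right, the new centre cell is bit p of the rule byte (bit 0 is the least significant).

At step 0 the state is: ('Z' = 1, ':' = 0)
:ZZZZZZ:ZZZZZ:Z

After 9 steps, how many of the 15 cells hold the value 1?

[0] :ZZZZZZ:ZZZZZ:Z
[1] Z:ZZZZ:Z:ZZZ:ZZ
[2] :Z:ZZ:ZZZ:Z:Z:Z
[3] ZZZ::Z:Z:ZZZZZZ
[4] ZZ:ZZZZZZ:ZZZZZ
[5] Z:Z:ZZZZ:Z:ZZZZ
[6] :ZZZ:ZZ:ZZZ:ZZZ
[7] Z:Z:Z::Z:Z:Z:Z:
[8] ZZZZZZZZZZZZZZZ
[9] ZZZZZZZZZZZZZZZ

15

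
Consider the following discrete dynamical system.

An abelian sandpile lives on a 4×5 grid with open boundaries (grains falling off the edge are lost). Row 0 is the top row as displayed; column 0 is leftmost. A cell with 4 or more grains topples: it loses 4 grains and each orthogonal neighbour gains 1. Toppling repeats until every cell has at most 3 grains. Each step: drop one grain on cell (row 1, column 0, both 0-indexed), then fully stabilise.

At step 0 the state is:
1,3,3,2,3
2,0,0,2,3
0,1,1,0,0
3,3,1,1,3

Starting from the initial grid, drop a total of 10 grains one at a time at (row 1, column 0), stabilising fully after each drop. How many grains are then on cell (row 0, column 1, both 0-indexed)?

2

k=0  1,3,3,2,3
2,0,0,2,3
0,1,1,0,0
3,3,1,1,3
k=1  1,3,3,2,3
3,0,0,2,3
0,1,1,0,0
3,3,1,1,3
k=2  2,3,3,2,3
0,1,0,2,3
1,1,1,0,0
3,3,1,1,3
k=3  2,3,3,2,3
1,1,0,2,3
1,1,1,0,0
3,3,1,1,3
k=4  2,3,3,2,3
2,1,0,2,3
1,1,1,0,0
3,3,1,1,3
k=5  2,3,3,2,3
3,1,0,2,3
1,1,1,0,0
3,3,1,1,3
k=6  3,3,3,2,3
0,2,0,2,3
2,1,1,0,0
3,3,1,1,3
k=7  3,3,3,2,3
1,2,0,2,3
2,1,1,0,0
3,3,1,1,3
k=8  3,3,3,2,3
2,2,0,2,3
2,1,1,0,0
3,3,1,1,3
k=9  3,3,3,2,3
3,2,0,2,3
2,1,1,0,0
3,3,1,1,3
k=10  1,2,0,3,3
2,0,2,2,3
3,2,1,0,0
3,3,1,1,3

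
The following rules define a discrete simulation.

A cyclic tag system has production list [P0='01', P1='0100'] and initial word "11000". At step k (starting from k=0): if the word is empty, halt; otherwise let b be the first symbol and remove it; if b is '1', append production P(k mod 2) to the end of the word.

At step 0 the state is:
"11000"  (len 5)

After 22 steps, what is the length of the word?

3

[0] "11000"  (len 5)
[1] "100001"  (len 6)
[2] "000010100"  (len 9)
[3] "00010100"  (len 8)
[4] "0010100"  (len 7)
[5] "010100"  (len 6)
[6] "10100"  (len 5)
[7] "010001"  (len 6)
[8] "10001"  (len 5)
[9] "000101"  (len 6)
[10] "00101"  (len 5)
[11] "0101"  (len 4)
[12] "101"  (len 3)
[13] "0101"  (len 4)
[14] "101"  (len 3)
[15] "0101"  (len 4)
[16] "101"  (len 3)
[17] "0101"  (len 4)
[18] "101"  (len 3)
[19] "0101"  (len 4)
[20] "101"  (len 3)
[21] "0101"  (len 4)
[22] "101"  (len 3)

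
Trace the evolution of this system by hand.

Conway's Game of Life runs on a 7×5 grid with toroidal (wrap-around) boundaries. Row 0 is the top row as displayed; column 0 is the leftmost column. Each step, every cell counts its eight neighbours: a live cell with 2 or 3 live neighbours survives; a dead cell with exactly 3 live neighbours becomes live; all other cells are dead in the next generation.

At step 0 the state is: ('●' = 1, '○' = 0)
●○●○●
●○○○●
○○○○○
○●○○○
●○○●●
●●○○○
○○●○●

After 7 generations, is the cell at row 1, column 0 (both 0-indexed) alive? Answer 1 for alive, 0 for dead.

0

k=0  ●○●○●
●○○○●
○○○○○
○●○○○
●○○●●
●●○○○
○○●○●
k=1  ○○○○○
●●○●●
●○○○○
●○○○●
○○●○●
○●●○○
○○●○●
k=2  ○●●○○
●●○○●
○○○●○
●●○●●
○○●○●
●●●○○
○●●●○
k=3  ○○○○●
●●○●●
○○○●○
●●○○○
○○○○○
●○○○●
○○○●○
k=4  ○○●○○
●○●●○
○○○●○
○○○○○
○●○○●
○○○○●
●○○●○
k=5  ○○●○○
○●●●●
○○●●●
○○○○○
●○○○○
○○○●●
○○○●●
k=6  ●●○○○
●●○○●
●●○○●
○○○●●
○○○○●
●○○●○
○○●○●
k=7  ○○●●○
○○●○○
○●●○○
○○○●○
●○○○○
●○○●○
○○●●●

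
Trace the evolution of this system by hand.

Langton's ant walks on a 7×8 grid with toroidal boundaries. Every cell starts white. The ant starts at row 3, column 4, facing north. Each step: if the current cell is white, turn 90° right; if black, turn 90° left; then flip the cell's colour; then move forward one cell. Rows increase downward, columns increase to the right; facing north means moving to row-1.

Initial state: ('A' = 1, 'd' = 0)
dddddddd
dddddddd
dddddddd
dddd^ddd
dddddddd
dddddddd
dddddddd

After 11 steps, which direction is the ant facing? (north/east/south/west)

[0] dddddddd
dddddddd
dddddddd
dddd^ddd
dddddddd
dddddddd
dddddddd
[1] dddddddd
dddddddd
dddddddd
ddddA>dd
dddddddd
dddddddd
dddddddd
[2] dddddddd
dddddddd
dddddddd
ddddAAdd
dddddvdd
dddddddd
dddddddd
[3] dddddddd
dddddddd
dddddddd
ddddAAdd
dddd<Add
dddddddd
dddddddd
[4] dddddddd
dddddddd
dddddddd
dddd^Add
ddddAAdd
dddddddd
dddddddd
[5] dddddddd
dddddddd
dddddddd
ddd<dAdd
ddddAAdd
dddddddd
dddddddd
[6] dddddddd
dddddddd
ddd^dddd
dddAdAdd
ddddAAdd
dddddddd
dddddddd
[7] dddddddd
dddddddd
dddA>ddd
dddAdAdd
ddddAAdd
dddddddd
dddddddd
[8] dddddddd
dddddddd
dddAAddd
dddAvAdd
ddddAAdd
dddddddd
dddddddd
[9] dddddddd
dddddddd
dddAAddd
ddd<AAdd
ddddAAdd
dddddddd
dddddddd
[10] dddddddd
dddddddd
dddAAddd
ddddAAdd
dddvAAdd
dddddddd
dddddddd
[11] dddddddd
dddddddd
dddAAddd
ddddAAdd
dd<AAAdd
dddddddd
dddddddd

west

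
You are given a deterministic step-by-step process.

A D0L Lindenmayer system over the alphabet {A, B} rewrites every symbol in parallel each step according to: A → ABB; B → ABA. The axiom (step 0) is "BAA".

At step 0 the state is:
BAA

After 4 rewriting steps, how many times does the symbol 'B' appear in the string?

121

step 0: BAA
step 1: ABAABBABB
step 2: ABBABAABBABBABAABAABBABAABA
step 3: ABBABAABAABBABAABBABBABAABAABBABAABAABBABAABBABBABAABBABBABAABAABBABAABBABBABAABB
step 4: ABBABAABAABBABAABBABBABAABBABBABAABAABBABAABBABBABAABAABBA…AABBABBABAABAABBABAABBABBABAABAABBABAABAABBABAABBABBABAABA  (len 243)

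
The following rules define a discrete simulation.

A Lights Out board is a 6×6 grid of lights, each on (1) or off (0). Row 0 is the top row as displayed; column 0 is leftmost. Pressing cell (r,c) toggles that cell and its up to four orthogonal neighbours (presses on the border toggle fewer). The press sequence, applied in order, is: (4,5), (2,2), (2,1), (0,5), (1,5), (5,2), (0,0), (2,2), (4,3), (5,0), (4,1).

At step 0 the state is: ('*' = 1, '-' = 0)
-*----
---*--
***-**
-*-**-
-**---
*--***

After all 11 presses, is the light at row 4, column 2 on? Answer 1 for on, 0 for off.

0

gen 0: -*----
---*--
***-**
-*-**-
-**---
*--***
gen 1: -*----
---*--
***-**
-*-***
-**-**
*--**-
gen 2: -*----
--**--
*--***
-*****
-**-**
*--**-
gen 3: -*----
-***--
-*****
--****
-**-**
*--**-
gen 4: -*--**
-***-*
-*****
--****
-**-**
*--**-
gen 5: -*--*-
-****-
-****-
--****
-**-**
*--**-
gen 6: -*--*-
-****-
-****-
--****
-*--**
***-*-
gen 7: *---*-
*****-
-****-
--****
-*--**
***-*-
gen 8: *---*-
**-**-
----*-
---***
-*--**
***-*-
gen 9: *---*-
**-**-
----*-
----**
-***-*
*****-
gen 10: *---*-
**-**-
----*-
----**
****-*
--***-
gen 11: *---*-
**-**-
----*-
-*--**
---*-*
-****-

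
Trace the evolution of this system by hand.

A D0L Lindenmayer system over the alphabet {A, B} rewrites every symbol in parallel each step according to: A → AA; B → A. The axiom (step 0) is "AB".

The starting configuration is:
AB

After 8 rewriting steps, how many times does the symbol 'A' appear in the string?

k=0  AB
k=1  AAA
k=2  AAAAAA
k=3  AAAAAAAAAAAA
k=4  AAAAAAAAAAAAAAAAAAAAAAAA
k=5  AAAAAAAAAAAAAAAAAAAAAAAAAAAAAAAAAAAAAAAAAAAAAAAA
k=6  AAAAAAAAAAAAAAAAAAAAAAAAAAAAAAAAAAAAAAAAAAAAAAAAAAAAAAAAAAAAAAAAAAAAAAAAAAAAAAAAAAAAAAAAAAAAAAAA
k=7  AAAAAAAAAAAAAAAAAAAAAAAAAAAAAAAAAAAAAAAAAAAAAAAAAAAAAAAAAA…AAAAAAAAAAAAAAAAAAAAAAAAAAAAAAAAAAAAAAAAAAAAAAAAAAAAAAAAAA  (len 192)
k=8  AAAAAAAAAAAAAAAAAAAAAAAAAAAAAAAAAAAAAAAAAAAAAAAAAAAAAAAAAA…AAAAAAAAAAAAAAAAAAAAAAAAAAAAAAAAAAAAAAAAAAAAAAAAAAAAAAAAAA  (len 384)

384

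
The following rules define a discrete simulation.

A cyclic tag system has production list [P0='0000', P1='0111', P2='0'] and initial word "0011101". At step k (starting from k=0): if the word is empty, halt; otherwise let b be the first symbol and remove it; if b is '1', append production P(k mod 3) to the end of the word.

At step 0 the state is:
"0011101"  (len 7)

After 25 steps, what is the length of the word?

13

k=0  "0011101"  (len 7)
k=1  "011101"  (len 6)
k=2  "11101"  (len 5)
k=3  "11010"  (len 5)
k=4  "10100000"  (len 8)
k=5  "01000000111"  (len 11)
k=6  "1000000111"  (len 10)
k=7  "0000001110000"  (len 13)
k=8  "000001110000"  (len 12)
k=9  "00001110000"  (len 11)
k=10  "0001110000"  (len 10)
k=11  "001110000"  (len 9)
k=12  "01110000"  (len 8)
k=13  "1110000"  (len 7)
k=14  "1100000111"  (len 10)
k=15  "1000001110"  (len 10)
k=16  "0000011100000"  (len 13)
k=17  "000011100000"  (len 12)
k=18  "00011100000"  (len 11)
k=19  "0011100000"  (len 10)
k=20  "011100000"  (len 9)
k=21  "11100000"  (len 8)
k=22  "11000000000"  (len 11)
k=23  "10000000000111"  (len 14)
k=24  "00000000001110"  (len 14)
k=25  "0000000001110"  (len 13)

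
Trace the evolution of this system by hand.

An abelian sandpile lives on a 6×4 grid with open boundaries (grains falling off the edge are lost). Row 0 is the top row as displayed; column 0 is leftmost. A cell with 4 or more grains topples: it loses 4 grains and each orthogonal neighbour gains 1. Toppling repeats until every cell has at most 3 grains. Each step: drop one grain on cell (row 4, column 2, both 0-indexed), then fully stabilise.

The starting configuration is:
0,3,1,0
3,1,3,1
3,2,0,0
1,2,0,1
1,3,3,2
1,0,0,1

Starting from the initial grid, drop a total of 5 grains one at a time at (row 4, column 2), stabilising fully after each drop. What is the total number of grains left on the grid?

[0] 0,3,1,0
3,1,3,1
3,2,0,0
1,2,0,1
1,3,3,2
1,0,0,1
[1] 0,3,1,0
3,1,3,1
3,2,0,0
1,3,1,1
2,0,1,3
1,1,1,1
[2] 0,3,1,0
3,1,3,1
3,2,0,0
1,3,1,1
2,0,2,3
1,1,1,1
[3] 0,3,1,0
3,1,3,1
3,2,0,0
1,3,1,1
2,0,3,3
1,1,1,1
[4] 0,3,1,0
3,1,3,1
3,2,0,0
1,3,2,2
2,1,1,0
1,1,2,2
[5] 0,3,1,0
3,1,3,1
3,2,0,0
1,3,2,2
2,1,2,0
1,1,2,2

36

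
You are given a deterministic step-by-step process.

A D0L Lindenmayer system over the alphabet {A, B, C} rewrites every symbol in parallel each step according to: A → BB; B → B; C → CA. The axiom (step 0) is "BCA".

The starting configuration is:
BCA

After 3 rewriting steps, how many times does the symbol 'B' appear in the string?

7

0) BCA
1) BCABB
2) BCABBBB
3) BCABBBBBB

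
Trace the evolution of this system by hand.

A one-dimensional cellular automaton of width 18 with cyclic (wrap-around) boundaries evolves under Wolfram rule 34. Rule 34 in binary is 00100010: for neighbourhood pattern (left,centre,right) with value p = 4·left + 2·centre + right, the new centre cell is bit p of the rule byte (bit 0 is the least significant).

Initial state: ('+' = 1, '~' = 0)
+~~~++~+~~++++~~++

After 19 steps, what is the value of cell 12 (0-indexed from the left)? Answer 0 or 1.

t=0: +~~~++~+~~++++~~++
t=1: ~~~+~~+~~+~~~~~+~~
t=2: ~~+~~+~~+~~~~~+~~~
t=3: ~+~~+~~+~~~~~+~~~~
t=4: +~~+~~+~~~~~+~~~~~
t=5: ~~+~~+~~~~~+~~~~~+
t=6: ~+~~+~~~~~+~~~~~+~
t=7: +~~+~~~~~+~~~~~+~~
t=8: ~~+~~~~~+~~~~~+~~+
t=9: ~+~~~~~+~~~~~+~~+~
t=10: +~~~~~+~~~~~+~~+~~
t=11: ~~~~~+~~~~~+~~+~~+
t=12: ~~~~+~~~~~+~~+~~+~
t=13: ~~~+~~~~~+~~+~~+~~
t=14: ~~+~~~~~+~~+~~+~~~
t=15: ~+~~~~~+~~+~~+~~~~
t=16: +~~~~~+~~+~~+~~~~~
t=17: ~~~~~+~~+~~+~~~~~+
t=18: ~~~~+~~+~~+~~~~~+~
t=19: ~~~+~~+~~+~~~~~+~~

0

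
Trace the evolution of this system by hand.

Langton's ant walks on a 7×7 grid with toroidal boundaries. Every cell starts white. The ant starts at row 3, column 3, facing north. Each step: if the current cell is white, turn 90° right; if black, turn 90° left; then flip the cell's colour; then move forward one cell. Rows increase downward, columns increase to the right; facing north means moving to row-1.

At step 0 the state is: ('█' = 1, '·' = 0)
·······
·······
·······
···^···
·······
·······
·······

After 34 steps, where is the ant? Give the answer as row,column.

step 0: ·······
·······
·······
···^···
·······
·······
·······
step 1: ·······
·······
·······
···█>··
·······
·······
·······
step 2: ·······
·······
·······
···██··
····v··
·······
·······
step 3: ·······
·······
·······
···██··
···<█··
·······
·······
step 4: ·······
·······
·······
···^█··
···██··
·······
·······
step 5: ·······
·······
·······
··<·█··
···██··
·······
·······
step 6: ·······
·······
··^····
··█·█··
···██··
·······
·······
step 7: ·······
·······
··█>···
··█·█··
···██··
·······
·······
step 8: ·······
·······
··██···
··█v█··
···██··
·······
·······
step 9: ·······
·······
··██···
··<██··
···██··
·······
·······
step 10: ·······
·······
··██···
···██··
··v██··
·······
·······
step 11: ·······
·······
··██···
···██··
·<███··
·······
·······
step 12: ·······
·······
··██···
·^·██··
·████··
·······
·······
step 13: ·······
·······
··██···
·█>██··
·████··
·······
·······
step 14: ·······
·······
··██···
·████··
·█v██··
·······
·······
step 15: ·······
·······
··██···
·████··
·█·>█··
·······
·······
step 16: ·······
·······
··██···
·██^█··
·█··█··
·······
·······
step 17: ·······
·······
··██···
·█<·█··
·█··█··
·······
·······
step 18: ·······
·······
··██···
·█··█··
·█v·█··
·······
·······
step 19: ·······
·······
··██···
·█··█··
·<█·█··
·······
·······
step 20: ·······
·······
··██···
·█··█··
··█·█··
·v·····
·······
step 21: ·······
·······
··██···
·█··█··
··█·█··
<█·····
·······
step 22: ·······
·······
··██···
·█··█··
^·█·█··
██·····
·······
step 23: ·······
·······
··██···
·█··█··
█>█·█··
██·····
·······
step 24: ·······
·······
··██···
·█··█··
███·█··
█v·····
·······
step 25: ·······
·······
··██···
·█··█··
███·█··
█·>····
·······
step 26: ·······
·······
··██···
·█··█··
███·█··
█·█····
··v····
step 27: ·······
·······
··██···
·█··█··
███·█··
█·█····
·<█····
step 28: ·······
·······
··██···
·█··█··
███·█··
█^█····
·██····
step 29: ·······
·······
··██···
·█··█··
███·█··
██>····
·██····
step 30: ·······
·······
··██···
·█··█··
██^·█··
██·····
·██····
step 31: ·······
·······
··██···
·█··█··
█<··█··
██·····
·██····
step 32: ·······
·······
··██···
·█··█··
█···█··
█v·····
·██····
step 33: ·······
·······
··██···
·█··█··
█···█··
█·>····
·██····
step 34: ·······
·······
··██···
·█··█··
█···█··
█·█····
·█v····

6,2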